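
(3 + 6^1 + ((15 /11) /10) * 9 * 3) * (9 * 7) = 17577 /22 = 798.95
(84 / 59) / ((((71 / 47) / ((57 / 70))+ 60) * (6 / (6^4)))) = 24303888 / 4888445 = 4.97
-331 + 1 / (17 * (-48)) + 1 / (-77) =-331.01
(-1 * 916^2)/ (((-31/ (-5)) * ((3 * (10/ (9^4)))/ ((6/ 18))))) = -305835912/ 31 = -9865674.58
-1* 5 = -5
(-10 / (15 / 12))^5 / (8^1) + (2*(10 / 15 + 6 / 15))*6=-20416 / 5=-4083.20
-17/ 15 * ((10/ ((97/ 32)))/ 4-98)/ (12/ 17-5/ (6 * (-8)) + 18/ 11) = 479444064/ 10650115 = 45.02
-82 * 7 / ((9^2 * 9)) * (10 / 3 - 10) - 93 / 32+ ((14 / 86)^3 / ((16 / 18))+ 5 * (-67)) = -1850949304121 / 5564217888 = -332.65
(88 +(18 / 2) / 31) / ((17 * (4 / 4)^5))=161 / 31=5.19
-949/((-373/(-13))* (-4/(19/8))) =19.64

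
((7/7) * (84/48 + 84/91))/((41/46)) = 3197/1066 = 3.00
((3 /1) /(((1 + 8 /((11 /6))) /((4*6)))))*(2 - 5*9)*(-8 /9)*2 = 60544 /59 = 1026.17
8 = 8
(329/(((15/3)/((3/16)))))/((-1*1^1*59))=-987/4720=-0.21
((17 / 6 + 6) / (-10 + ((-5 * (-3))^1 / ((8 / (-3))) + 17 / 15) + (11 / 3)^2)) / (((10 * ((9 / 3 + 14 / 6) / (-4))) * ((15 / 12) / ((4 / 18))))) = 0.11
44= 44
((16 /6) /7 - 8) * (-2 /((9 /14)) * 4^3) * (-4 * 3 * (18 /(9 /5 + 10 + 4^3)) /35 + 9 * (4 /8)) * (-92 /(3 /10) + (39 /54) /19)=-399621171200 /194427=-2055378.99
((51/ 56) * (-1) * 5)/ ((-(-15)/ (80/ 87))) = -170/ 609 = -0.28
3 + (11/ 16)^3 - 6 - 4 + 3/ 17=-452509/ 69632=-6.50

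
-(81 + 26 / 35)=-2861 / 35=-81.74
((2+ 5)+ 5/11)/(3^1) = 82/33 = 2.48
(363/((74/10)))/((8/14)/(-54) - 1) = -343035/7067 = -48.54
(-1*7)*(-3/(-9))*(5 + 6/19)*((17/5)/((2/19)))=-12019/30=-400.63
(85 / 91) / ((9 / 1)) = 85 / 819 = 0.10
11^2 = 121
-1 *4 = -4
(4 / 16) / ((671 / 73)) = 73 / 2684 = 0.03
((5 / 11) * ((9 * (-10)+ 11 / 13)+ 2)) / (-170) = 103 / 442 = 0.23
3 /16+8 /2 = 67 /16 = 4.19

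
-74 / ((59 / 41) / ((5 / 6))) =-7585 / 177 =-42.85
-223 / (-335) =223 / 335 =0.67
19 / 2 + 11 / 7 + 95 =1485 / 14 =106.07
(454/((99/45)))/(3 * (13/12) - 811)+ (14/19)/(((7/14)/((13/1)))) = 12764404/675279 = 18.90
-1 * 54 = -54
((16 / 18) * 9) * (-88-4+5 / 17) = -12472 / 17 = -733.65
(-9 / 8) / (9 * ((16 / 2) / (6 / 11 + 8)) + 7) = -0.07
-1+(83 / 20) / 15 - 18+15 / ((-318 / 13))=-307451 / 15900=-19.34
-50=-50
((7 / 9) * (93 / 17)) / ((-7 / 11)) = -341 / 51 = -6.69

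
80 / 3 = 26.67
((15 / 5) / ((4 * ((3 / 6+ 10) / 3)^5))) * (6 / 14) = 0.00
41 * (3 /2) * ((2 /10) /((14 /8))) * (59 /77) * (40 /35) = 116112 /18865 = 6.15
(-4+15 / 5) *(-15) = 15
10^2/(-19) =-100/19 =-5.26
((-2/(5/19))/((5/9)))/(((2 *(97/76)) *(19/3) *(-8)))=513/4850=0.11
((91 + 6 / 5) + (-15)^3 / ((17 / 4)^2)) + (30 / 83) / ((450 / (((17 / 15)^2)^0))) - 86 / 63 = -145096780 / 1511181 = -96.02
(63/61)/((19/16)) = 1008/1159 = 0.87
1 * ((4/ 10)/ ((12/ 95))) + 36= 235/ 6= 39.17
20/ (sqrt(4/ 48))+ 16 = 16+ 40*sqrt(3) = 85.28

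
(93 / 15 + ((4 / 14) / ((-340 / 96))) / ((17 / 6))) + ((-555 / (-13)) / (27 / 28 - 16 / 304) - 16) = 94389733 / 2551003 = 37.00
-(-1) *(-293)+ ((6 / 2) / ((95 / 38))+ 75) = -216.80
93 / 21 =31 / 7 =4.43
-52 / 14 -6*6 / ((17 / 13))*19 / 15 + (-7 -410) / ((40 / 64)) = -419942 / 595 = -705.78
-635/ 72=-8.82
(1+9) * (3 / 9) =10 / 3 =3.33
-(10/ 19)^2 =-100/ 361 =-0.28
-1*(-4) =4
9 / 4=2.25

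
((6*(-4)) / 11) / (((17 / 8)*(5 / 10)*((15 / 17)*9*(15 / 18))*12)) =-64 / 2475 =-0.03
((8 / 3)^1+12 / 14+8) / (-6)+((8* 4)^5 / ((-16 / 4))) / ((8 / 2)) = -2097153.92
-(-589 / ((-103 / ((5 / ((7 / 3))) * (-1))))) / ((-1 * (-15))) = 589 / 721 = 0.82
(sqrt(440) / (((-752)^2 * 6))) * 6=sqrt(110) / 282752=0.00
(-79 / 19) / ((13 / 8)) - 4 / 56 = -9095 / 3458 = -2.63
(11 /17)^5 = 161051 /1419857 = 0.11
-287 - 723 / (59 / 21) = -32116 / 59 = -544.34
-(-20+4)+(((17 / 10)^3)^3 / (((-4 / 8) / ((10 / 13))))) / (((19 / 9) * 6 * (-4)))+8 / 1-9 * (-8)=9840563629491 / 98800000000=99.60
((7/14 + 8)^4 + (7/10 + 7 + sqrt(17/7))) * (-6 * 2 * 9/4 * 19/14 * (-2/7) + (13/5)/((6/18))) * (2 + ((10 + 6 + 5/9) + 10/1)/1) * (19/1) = 7285436 * sqrt(119)/5145 + 253910194113/4900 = 51833853.94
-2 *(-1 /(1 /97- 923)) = -97 /44765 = -0.00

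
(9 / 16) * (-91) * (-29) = 23751 / 16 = 1484.44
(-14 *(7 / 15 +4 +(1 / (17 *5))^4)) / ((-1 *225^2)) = 9792837292 / 7927969921875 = 0.00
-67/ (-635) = 67/ 635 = 0.11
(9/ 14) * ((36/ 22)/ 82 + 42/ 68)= 87993/ 214676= 0.41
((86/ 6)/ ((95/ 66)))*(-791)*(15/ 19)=-2244858/ 361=-6218.44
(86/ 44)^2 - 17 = -6379/ 484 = -13.18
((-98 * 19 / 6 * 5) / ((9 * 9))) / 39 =-4655 / 9477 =-0.49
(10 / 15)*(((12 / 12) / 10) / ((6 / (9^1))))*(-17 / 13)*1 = -17 / 130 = -0.13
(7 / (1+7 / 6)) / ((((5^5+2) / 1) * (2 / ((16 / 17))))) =336 / 691067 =0.00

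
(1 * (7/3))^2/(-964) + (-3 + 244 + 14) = 2212331/8676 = 254.99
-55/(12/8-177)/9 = 110/3159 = 0.03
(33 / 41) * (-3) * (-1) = 99 / 41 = 2.41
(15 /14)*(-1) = -15 /14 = -1.07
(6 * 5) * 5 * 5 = 750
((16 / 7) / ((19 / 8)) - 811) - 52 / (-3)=-316289 / 399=-792.70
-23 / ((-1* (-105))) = -23 / 105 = -0.22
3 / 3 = 1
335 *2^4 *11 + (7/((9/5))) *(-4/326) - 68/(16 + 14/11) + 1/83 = 681961762001/11567295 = 58956.03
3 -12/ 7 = 9/ 7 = 1.29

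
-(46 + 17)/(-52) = 63/52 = 1.21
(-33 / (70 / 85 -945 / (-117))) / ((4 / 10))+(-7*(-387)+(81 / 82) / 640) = 278688403167 / 103228160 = 2699.73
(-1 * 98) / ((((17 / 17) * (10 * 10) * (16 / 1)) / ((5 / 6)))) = -49 / 960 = -0.05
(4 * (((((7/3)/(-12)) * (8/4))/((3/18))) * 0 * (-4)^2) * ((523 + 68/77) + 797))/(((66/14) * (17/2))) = 0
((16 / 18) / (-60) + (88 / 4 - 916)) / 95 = -120692 / 12825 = -9.41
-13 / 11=-1.18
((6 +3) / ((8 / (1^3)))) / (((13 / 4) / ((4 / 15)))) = 6 / 65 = 0.09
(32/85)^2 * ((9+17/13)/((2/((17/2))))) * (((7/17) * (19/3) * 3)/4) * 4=4562432/93925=48.58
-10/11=-0.91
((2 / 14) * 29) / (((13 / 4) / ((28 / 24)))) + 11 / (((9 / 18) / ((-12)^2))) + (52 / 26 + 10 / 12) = 247441 / 78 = 3172.32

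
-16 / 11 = -1.45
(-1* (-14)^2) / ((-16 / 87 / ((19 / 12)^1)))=26999 / 16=1687.44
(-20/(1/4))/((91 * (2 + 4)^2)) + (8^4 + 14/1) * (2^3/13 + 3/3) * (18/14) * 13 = 90884410/819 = 110969.98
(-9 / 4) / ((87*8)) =-0.00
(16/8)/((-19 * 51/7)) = -14/969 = -0.01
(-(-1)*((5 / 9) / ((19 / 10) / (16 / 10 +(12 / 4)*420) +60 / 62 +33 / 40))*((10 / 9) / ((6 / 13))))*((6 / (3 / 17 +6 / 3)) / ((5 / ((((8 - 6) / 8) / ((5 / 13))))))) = 36961145 / 138359502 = 0.27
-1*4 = -4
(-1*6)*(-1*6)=36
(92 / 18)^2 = 2116 / 81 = 26.12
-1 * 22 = -22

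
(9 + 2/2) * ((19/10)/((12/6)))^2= 361/40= 9.02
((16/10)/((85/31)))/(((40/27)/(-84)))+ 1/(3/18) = -57558/2125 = -27.09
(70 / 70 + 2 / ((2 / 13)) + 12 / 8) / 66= 31 / 132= 0.23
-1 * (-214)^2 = -45796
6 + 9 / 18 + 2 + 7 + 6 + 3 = 49 / 2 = 24.50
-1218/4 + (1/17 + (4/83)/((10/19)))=-4294373/14110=-304.35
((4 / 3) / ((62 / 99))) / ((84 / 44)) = 242 / 217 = 1.12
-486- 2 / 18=-4375 / 9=-486.11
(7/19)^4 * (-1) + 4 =518883/130321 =3.98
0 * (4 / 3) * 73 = 0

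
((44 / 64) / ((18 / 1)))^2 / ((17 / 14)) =847 / 705024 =0.00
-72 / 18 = -4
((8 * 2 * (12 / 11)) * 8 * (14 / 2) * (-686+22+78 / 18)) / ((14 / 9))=-4559616 / 11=-414510.55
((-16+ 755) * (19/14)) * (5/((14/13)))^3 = 3856009625/38416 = 100375.09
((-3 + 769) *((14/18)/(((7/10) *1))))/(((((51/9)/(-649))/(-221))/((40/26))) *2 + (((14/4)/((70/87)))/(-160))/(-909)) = 1606737088000/153423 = 10472595.95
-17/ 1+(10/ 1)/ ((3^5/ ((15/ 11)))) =-15097/ 891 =-16.94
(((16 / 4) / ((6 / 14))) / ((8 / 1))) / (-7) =-1 / 6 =-0.17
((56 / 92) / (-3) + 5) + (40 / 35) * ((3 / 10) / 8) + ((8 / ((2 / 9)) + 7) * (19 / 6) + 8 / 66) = 1249687 / 8855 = 141.13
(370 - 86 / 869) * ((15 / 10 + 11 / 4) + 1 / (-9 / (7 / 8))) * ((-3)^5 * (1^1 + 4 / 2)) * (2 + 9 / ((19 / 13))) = -301670774145 / 33022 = -9135448.31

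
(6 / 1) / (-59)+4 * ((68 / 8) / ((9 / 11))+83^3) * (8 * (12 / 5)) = 38863924838 / 885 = 43914039.36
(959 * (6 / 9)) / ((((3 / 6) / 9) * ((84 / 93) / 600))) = 7644600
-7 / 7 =-1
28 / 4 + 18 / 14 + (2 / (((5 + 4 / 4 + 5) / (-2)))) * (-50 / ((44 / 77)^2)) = 9851 / 154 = 63.97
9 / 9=1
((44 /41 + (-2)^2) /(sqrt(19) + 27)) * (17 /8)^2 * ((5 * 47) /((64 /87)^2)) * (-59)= -2129086636443 /95387648 + 78855060609 * sqrt(19) /95387648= -18716.95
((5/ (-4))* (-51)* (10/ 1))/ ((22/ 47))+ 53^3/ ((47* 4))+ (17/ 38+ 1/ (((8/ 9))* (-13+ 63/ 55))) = 110373385999/ 51236768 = 2154.18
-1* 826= -826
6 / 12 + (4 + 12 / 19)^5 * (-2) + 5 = -21082039583 / 4952198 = -4257.11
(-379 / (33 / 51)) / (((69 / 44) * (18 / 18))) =-25772 / 69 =-373.51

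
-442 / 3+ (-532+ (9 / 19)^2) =-735475 / 1083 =-679.11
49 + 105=154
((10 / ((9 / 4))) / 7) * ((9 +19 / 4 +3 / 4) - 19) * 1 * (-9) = 180 / 7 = 25.71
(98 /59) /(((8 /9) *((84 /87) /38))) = 34713 /472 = 73.54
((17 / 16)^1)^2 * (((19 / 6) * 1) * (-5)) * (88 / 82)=-302005 / 15744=-19.18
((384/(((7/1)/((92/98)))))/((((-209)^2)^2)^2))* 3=52992/1248718106119568972503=0.00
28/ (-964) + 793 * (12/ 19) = 2293223/ 4579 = 500.81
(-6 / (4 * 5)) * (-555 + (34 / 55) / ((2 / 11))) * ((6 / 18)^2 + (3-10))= -85498 / 75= -1139.97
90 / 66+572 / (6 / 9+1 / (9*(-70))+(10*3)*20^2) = 117370245 / 83164609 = 1.41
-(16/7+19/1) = -149/7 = -21.29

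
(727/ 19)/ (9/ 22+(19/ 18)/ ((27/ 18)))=431838/ 12559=34.38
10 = 10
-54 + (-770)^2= 592846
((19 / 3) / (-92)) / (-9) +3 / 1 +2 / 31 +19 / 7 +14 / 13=48094159 / 7007364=6.86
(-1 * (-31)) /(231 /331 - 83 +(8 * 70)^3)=10261 /58128868758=0.00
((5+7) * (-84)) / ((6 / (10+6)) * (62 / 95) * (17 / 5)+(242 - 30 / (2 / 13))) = -273600 / 12983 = -21.07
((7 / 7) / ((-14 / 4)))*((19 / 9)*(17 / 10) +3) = -593 / 315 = -1.88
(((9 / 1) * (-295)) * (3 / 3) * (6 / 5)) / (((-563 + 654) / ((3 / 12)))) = -8.75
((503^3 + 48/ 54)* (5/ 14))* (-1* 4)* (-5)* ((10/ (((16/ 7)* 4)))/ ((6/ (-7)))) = -1002200282125/ 864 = -1159954030.24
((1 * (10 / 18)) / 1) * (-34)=-170 / 9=-18.89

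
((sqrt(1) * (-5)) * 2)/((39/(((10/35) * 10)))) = -200/273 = -0.73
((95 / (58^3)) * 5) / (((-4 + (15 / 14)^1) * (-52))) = 3325 / 207989392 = 0.00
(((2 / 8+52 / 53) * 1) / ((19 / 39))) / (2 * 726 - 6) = 3393 / 1941496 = 0.00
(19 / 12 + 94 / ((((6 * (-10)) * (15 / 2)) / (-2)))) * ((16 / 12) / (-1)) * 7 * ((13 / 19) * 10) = -327782 / 2565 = -127.79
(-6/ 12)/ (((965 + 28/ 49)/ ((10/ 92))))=-35/ 621828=-0.00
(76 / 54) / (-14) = -19 / 189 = -0.10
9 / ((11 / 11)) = 9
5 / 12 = 0.42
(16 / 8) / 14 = 1 / 7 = 0.14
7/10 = 0.70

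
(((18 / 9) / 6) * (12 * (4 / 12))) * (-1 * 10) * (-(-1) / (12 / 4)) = -40 / 9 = -4.44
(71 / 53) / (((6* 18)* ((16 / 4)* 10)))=71 / 228960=0.00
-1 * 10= -10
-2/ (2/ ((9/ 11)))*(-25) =225/ 11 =20.45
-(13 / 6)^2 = -4.69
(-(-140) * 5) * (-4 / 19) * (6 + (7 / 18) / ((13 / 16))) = -2122400 / 2223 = -954.75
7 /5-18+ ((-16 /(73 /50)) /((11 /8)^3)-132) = -74240109 /485815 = -152.82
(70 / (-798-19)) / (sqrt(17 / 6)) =-70 * sqrt(102) / 13889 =-0.05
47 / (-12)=-47 / 12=-3.92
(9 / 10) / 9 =0.10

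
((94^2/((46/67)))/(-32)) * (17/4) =-1709.27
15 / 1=15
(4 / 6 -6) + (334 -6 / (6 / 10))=956 / 3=318.67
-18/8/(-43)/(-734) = -9/126248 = -0.00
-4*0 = 0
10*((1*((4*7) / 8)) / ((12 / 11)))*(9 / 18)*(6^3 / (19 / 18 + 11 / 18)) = 2079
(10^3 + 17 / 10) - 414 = 5877 / 10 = 587.70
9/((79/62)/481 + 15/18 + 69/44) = 17714268/4732001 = 3.74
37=37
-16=-16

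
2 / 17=0.12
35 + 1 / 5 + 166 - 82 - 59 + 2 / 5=303 / 5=60.60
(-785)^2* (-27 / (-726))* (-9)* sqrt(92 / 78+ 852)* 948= -5711333313.69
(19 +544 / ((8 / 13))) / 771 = 301 / 257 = 1.17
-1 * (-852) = 852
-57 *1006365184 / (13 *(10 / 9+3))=-516265339392 / 481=-1073316713.91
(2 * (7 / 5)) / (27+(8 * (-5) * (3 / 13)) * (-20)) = 0.01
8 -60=-52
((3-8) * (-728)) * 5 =18200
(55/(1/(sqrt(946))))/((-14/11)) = -605*sqrt(946)/14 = -1329.15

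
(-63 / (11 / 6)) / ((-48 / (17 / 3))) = 357 / 88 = 4.06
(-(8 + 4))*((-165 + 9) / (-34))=-936 / 17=-55.06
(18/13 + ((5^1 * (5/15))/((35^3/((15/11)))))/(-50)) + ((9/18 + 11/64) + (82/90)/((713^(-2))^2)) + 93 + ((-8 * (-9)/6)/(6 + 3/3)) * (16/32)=831557177482933596031/3531528000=235466681131.49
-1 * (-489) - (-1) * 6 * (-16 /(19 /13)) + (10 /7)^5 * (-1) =133278701 /319333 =417.37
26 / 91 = 2 / 7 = 0.29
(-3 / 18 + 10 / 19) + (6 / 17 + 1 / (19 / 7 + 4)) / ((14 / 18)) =640739 / 637602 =1.00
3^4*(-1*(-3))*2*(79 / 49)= 38394 / 49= 783.55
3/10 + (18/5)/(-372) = 9/31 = 0.29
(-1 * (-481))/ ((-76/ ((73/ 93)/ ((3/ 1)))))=-35113/ 21204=-1.66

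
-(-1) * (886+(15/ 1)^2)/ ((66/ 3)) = 101/ 2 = 50.50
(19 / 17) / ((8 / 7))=133 / 136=0.98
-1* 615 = -615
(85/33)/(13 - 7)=85/198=0.43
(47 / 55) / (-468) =-47 / 25740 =-0.00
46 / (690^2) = 1 / 10350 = 0.00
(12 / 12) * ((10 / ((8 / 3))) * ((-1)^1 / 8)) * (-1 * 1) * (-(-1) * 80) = 75 / 2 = 37.50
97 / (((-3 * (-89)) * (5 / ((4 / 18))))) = 0.02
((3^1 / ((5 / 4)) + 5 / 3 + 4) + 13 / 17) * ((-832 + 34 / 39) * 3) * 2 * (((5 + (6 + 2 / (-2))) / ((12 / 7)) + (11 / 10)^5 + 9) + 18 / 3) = -61436930607773 / 62156250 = -988427.24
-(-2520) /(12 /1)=210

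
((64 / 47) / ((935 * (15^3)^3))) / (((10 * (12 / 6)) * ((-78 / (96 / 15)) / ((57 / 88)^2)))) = -1444 / 22145132181884765625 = -0.00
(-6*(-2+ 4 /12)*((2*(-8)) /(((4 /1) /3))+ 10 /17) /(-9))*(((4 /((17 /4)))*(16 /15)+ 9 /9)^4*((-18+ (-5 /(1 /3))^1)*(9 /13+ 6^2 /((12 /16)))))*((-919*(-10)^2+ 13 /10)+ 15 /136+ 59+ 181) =318927011974810247476699 /10590358398750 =30114845972.77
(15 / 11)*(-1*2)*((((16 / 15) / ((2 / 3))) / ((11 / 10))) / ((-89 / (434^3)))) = 39238321920 / 10769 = 3643636.54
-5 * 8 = -40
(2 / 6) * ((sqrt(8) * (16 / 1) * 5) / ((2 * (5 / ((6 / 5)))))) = 32 * sqrt(2) / 5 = 9.05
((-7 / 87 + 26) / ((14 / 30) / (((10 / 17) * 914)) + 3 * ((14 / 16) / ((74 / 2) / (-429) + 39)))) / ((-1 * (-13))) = 3440750258000 / 117909255919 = 29.18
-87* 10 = -870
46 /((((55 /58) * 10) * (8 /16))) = 2668 /275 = 9.70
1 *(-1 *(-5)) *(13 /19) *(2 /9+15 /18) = 65 /18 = 3.61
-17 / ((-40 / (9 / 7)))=153 / 280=0.55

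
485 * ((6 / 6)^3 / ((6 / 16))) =1293.33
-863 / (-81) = 10.65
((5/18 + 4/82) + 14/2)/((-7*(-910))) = 5407/4701060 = 0.00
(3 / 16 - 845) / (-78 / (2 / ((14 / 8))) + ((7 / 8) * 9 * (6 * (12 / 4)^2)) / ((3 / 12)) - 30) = -13517 / 25644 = -0.53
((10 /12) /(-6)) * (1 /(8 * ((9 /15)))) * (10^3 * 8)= -6250 /27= -231.48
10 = 10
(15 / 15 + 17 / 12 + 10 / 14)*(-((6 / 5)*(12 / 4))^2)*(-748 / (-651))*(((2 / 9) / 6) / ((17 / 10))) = -23144 / 22785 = -1.02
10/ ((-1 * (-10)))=1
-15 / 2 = -7.50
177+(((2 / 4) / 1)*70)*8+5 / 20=1829 / 4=457.25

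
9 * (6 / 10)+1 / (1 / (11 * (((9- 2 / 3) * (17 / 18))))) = 24833 / 270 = 91.97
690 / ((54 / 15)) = 191.67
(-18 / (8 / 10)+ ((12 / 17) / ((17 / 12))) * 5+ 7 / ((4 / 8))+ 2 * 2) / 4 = -1161 / 2312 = -0.50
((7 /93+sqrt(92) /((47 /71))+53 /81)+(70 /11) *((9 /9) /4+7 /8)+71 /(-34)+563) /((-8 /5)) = -5341684615 /15025824 - 355 *sqrt(23) /188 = -364.56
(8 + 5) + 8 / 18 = 13.44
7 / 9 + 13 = 124 / 9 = 13.78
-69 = -69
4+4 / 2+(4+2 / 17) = 172 / 17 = 10.12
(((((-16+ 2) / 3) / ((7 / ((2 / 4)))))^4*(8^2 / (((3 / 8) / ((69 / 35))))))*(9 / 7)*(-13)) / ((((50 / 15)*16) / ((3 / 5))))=-4784 / 6125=-0.78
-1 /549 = -0.00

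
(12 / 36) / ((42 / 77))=11 / 18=0.61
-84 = -84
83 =83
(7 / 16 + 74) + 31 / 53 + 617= 692.02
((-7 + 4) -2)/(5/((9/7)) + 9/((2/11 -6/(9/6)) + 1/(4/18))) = -225/769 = -0.29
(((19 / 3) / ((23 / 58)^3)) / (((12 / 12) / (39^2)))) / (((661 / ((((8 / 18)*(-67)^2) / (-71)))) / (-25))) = 281237929304800 / 1713028431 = 164175.87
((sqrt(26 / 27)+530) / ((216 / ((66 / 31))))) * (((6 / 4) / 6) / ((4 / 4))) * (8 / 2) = 11 * sqrt(78) / 10044+2915 / 558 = 5.23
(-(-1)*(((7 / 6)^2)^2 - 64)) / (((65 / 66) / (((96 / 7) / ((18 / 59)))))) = -104544814 / 36855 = -2836.65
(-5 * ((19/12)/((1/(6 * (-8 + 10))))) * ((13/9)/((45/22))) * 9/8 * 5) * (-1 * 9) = 13585/4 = 3396.25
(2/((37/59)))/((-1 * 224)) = -59/4144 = -0.01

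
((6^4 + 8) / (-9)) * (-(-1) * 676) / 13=-7534.22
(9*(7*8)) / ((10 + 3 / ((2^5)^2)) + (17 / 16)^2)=516096 / 11399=45.28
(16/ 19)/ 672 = 1/ 798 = 0.00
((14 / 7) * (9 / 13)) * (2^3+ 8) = 288 / 13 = 22.15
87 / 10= 8.70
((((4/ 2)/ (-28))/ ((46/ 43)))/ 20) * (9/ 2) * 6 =-1161/ 12880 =-0.09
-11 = -11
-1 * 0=0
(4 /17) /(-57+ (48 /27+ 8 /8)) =-9 /2074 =-0.00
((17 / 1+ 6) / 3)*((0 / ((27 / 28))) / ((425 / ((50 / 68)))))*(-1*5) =0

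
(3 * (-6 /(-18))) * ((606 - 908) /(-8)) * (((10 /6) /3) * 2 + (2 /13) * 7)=9664 /117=82.60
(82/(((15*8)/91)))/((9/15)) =3731/36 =103.64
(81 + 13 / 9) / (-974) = -371 / 4383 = -0.08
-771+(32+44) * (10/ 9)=-6179/ 9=-686.56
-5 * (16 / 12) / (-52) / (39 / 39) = 5 / 39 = 0.13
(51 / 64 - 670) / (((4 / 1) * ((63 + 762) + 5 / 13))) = -556777 / 2746880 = -0.20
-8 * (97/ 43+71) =-25200/ 43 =-586.05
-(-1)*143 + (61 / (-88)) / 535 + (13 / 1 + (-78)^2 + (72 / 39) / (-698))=1332875388683 / 213601960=6240.00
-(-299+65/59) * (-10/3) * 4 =-703040/177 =-3971.98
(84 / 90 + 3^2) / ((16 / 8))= 149 / 30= 4.97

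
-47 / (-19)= 47 / 19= 2.47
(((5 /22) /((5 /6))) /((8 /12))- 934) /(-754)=20539 /16588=1.24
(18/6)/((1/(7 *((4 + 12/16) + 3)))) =651/4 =162.75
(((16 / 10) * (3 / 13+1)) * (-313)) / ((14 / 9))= -180288 / 455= -396.24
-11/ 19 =-0.58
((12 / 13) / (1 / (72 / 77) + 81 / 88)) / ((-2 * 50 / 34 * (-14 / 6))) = 30294 / 448175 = 0.07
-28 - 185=-213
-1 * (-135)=135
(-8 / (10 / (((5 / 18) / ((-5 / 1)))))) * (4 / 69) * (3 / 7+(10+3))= 752 / 21735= 0.03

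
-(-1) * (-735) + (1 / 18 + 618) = -2105 / 18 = -116.94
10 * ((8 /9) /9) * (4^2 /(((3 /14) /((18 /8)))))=165.93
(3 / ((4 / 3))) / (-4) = -9 / 16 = -0.56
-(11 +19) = -30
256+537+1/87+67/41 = 2834501/3567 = 794.65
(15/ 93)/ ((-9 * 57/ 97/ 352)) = -170720/ 15903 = -10.74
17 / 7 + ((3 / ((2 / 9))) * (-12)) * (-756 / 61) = 858341 / 427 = 2010.17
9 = 9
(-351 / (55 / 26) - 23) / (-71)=10391 / 3905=2.66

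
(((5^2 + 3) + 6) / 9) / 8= 17 / 36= 0.47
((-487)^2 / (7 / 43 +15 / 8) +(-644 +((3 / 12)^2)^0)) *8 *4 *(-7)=-18174328032 / 701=-25926288.21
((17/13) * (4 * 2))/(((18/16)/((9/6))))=544/39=13.95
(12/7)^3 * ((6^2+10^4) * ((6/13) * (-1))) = -8004096/343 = -23335.56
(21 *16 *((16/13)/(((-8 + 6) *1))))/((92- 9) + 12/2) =-2688/1157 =-2.32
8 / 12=2 / 3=0.67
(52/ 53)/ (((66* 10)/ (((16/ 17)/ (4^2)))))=13/ 148665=0.00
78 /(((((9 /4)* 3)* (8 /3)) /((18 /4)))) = 39 /2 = 19.50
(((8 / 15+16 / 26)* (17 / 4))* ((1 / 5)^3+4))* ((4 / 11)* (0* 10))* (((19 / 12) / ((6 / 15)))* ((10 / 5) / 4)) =0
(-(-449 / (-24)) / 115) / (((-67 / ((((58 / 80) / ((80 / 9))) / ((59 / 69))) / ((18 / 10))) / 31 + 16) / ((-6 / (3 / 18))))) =-3632859 / 15374240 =-0.24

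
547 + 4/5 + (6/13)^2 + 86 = 535741/845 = 634.01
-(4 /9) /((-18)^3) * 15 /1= 5 /4374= 0.00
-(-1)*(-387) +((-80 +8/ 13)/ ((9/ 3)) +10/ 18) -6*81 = -898.91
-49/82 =-0.60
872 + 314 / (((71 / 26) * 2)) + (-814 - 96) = 1384 / 71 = 19.49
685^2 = 469225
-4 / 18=-2 / 9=-0.22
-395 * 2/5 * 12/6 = -316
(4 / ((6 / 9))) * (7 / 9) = 14 / 3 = 4.67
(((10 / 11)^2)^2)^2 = 100000000 / 214358881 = 0.47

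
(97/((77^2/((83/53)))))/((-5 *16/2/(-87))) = 700437/12569480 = 0.06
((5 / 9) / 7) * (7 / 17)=0.03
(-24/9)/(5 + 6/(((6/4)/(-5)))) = 8/45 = 0.18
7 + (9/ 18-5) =5/ 2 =2.50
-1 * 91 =-91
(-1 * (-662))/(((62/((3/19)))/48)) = 47664/589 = 80.92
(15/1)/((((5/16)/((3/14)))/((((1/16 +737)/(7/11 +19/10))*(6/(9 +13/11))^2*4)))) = 706341735/170128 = 4151.83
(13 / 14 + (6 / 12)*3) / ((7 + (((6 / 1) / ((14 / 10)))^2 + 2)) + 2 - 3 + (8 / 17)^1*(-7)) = 2023 / 19220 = 0.11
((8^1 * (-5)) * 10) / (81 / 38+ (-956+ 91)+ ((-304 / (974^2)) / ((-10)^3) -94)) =112655275000 / 269490687691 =0.42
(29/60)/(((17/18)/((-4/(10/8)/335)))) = -696/142375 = -0.00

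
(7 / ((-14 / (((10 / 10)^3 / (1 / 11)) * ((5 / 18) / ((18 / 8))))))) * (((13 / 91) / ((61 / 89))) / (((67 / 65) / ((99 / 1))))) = -3499925 / 257481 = -13.59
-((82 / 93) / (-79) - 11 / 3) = 9007 / 2449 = 3.68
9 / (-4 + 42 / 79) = -711 / 274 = -2.59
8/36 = 2/9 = 0.22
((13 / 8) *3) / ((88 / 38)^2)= 14079 / 15488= 0.91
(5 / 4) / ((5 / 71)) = 71 / 4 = 17.75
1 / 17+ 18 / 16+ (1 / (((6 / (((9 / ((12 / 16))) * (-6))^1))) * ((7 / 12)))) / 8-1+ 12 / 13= -18125 / 12376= -1.46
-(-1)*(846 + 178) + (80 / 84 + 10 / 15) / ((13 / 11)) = 279926 / 273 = 1025.37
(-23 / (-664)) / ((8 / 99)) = 2277 / 5312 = 0.43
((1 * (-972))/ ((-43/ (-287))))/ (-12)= 23247/ 43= 540.63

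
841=841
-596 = -596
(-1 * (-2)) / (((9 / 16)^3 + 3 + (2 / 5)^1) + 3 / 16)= 40960 / 77117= 0.53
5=5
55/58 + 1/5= 333/290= 1.15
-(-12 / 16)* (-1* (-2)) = 3 / 2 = 1.50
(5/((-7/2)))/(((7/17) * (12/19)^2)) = -30685/3528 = -8.70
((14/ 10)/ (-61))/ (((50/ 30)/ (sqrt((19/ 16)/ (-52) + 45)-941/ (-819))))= -21* sqrt(486473)/ 158600-941/ 59475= -0.11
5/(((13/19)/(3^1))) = 285/13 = 21.92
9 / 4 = 2.25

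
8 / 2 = 4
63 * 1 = 63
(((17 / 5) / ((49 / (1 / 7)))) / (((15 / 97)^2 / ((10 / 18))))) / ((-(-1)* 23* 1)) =159953 / 15975225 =0.01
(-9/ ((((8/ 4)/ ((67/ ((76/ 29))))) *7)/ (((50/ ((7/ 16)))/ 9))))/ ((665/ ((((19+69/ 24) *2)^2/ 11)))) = -6071875/ 111188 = -54.61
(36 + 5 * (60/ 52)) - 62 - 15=-458/ 13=-35.23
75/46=1.63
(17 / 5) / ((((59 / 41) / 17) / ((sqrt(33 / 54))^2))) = 130339 / 5310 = 24.55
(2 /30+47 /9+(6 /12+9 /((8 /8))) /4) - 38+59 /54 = -31583 /1080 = -29.24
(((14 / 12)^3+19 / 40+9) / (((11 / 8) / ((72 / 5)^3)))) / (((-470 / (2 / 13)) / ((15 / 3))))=-165169152 / 4200625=-39.32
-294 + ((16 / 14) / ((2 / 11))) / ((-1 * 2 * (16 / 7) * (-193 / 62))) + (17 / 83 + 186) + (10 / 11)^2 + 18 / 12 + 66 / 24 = -396486909 / 3876598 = -102.28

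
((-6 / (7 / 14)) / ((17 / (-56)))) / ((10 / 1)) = 336 / 85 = 3.95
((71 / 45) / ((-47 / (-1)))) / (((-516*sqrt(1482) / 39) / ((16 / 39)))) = -142*sqrt(1482) / 202170735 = -0.00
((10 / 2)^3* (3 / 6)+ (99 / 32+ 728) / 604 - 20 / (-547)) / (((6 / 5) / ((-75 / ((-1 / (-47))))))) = -3959512796875 / 21144832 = -187256.76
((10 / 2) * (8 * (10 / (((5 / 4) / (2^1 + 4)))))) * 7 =13440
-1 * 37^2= -1369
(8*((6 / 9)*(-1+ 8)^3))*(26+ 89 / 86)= 2126600 / 43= 49455.81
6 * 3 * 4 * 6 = 432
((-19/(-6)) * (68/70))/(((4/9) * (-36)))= -323/1680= -0.19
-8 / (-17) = 8 / 17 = 0.47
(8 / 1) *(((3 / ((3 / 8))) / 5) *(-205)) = -2624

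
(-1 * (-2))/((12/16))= 8/3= 2.67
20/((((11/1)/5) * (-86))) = -50/473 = -0.11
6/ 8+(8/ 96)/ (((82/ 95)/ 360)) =5823/ 164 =35.51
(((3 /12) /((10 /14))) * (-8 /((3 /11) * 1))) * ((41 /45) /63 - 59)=3678928 /6075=605.58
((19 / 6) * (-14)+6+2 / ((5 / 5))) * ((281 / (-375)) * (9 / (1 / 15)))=91887 / 25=3675.48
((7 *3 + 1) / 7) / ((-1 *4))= -11 / 14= -0.79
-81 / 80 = -1.01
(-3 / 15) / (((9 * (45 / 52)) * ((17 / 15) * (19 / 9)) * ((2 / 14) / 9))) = -1092 / 1615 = -0.68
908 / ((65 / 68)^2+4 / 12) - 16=12318992 / 17299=712.12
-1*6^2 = -36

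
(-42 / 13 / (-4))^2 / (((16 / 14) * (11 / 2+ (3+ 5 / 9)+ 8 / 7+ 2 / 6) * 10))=194481 / 35882080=0.01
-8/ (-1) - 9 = -1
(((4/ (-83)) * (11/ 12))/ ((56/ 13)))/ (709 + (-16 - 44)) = -13/ 822696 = -0.00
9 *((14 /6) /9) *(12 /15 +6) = 238 /15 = 15.87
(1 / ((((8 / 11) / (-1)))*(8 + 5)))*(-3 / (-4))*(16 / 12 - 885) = 29161 / 416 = 70.10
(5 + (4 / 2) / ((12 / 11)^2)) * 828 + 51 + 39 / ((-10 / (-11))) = 28127 / 5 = 5625.40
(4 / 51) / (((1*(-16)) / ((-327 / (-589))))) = -109 / 40052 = -0.00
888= 888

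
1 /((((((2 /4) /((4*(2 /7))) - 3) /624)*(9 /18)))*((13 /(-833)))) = 1279488 /41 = 31207.02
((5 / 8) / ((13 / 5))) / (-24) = -25 / 2496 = -0.01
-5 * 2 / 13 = -10 / 13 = -0.77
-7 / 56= -1 / 8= -0.12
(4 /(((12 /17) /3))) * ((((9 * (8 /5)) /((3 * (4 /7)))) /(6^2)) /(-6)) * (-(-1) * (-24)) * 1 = 238 /15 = 15.87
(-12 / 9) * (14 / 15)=-56 / 45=-1.24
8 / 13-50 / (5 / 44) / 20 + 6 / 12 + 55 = 887 / 26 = 34.12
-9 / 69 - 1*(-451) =10370 / 23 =450.87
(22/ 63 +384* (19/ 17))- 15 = 443957/ 1071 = 414.53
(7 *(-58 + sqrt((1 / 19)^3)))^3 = -459027770026 / 6859 + 23742812947 *sqrt(19) / 2476099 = -66881628.10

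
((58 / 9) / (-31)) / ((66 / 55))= -0.17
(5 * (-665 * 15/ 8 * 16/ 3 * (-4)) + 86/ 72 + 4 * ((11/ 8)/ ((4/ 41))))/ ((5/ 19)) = 505618.76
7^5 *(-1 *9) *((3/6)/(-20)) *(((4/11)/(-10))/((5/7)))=-1058841/5500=-192.52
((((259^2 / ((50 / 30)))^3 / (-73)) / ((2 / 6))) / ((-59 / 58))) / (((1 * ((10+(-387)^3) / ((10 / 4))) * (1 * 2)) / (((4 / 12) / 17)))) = -236352579546981303 / 212190832943350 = -1113.87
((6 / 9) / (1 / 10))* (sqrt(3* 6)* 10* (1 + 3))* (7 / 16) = 350* sqrt(2) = 494.97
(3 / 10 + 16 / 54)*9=161 / 30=5.37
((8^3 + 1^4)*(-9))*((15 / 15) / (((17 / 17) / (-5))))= 23085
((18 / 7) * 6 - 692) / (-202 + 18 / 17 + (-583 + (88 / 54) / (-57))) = 123907968 / 143577007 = 0.86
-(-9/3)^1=3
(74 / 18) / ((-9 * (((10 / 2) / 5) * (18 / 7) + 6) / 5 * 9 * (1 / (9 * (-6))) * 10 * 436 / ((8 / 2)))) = 259 / 176580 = 0.00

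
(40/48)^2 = 25/36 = 0.69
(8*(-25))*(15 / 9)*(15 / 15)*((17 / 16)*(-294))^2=-260208375 / 8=-32526046.88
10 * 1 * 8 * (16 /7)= 1280 /7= 182.86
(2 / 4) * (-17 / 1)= -17 / 2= -8.50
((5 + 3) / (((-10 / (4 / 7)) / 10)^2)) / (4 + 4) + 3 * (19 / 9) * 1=979 / 147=6.66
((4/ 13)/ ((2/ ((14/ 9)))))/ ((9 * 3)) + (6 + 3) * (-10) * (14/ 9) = -442232/ 3159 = -139.99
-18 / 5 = -3.60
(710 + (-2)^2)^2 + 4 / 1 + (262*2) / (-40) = 5097869 / 10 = 509786.90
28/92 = 7/23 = 0.30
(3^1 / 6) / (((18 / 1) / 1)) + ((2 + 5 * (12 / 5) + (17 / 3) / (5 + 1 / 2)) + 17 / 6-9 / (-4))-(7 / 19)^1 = 37193 / 1881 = 19.77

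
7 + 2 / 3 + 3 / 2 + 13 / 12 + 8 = 18.25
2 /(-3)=-2 /3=-0.67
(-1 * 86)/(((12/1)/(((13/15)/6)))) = -559/540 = -1.04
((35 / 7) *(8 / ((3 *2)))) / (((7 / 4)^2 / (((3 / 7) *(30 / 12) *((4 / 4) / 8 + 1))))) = 900 / 343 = 2.62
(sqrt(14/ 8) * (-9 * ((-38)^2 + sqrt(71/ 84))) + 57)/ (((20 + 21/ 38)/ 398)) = -332031.60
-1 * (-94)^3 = 830584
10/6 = 1.67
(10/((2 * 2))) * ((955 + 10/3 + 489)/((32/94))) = 510185/48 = 10628.85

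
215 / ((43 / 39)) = 195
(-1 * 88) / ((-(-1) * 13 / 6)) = -40.62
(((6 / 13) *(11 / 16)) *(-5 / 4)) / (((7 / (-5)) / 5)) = 4125 / 2912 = 1.42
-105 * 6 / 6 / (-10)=21 / 2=10.50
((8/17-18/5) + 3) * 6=-66/85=-0.78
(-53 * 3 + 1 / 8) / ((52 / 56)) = -8897 / 52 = -171.10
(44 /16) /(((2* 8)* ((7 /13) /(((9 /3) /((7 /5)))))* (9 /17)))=12155 /9408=1.29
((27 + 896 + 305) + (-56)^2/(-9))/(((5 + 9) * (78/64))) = 51.55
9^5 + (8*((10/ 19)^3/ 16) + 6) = 405058745/ 6859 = 59055.07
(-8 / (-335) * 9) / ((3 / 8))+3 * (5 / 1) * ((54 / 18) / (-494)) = 79773 / 165490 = 0.48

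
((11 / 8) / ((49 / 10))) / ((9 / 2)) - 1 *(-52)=45919 / 882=52.06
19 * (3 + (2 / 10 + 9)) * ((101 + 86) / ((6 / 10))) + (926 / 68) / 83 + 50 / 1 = 612045215 / 8466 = 72294.50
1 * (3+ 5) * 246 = 1968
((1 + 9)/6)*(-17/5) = -17/3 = -5.67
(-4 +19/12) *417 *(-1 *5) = 20155/4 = 5038.75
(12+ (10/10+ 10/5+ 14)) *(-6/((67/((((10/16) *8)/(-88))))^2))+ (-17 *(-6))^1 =1772901441/17381408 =102.00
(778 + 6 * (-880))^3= -91246554008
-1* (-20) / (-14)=-10 / 7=-1.43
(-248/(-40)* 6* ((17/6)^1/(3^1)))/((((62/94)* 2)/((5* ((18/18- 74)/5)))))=-58327/30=-1944.23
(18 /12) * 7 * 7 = 147 /2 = 73.50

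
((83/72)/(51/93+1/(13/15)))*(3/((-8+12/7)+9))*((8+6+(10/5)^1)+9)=18.71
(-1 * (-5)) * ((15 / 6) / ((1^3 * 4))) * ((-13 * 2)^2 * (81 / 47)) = 342225 / 94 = 3640.69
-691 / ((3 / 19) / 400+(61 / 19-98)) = 5251600 / 720397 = 7.29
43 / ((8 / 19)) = 817 / 8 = 102.12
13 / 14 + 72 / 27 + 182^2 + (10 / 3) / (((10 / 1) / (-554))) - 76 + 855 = 472107 / 14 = 33721.93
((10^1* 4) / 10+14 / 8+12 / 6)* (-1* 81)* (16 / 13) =-10044 / 13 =-772.62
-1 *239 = -239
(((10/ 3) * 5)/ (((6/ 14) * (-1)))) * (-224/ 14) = 5600/ 9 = 622.22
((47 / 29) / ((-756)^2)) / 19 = 47 / 314916336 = 0.00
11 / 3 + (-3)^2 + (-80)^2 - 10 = 19208 / 3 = 6402.67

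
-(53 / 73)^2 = -0.53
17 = 17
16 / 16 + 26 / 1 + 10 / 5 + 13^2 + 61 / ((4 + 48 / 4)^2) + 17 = 55101 / 256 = 215.24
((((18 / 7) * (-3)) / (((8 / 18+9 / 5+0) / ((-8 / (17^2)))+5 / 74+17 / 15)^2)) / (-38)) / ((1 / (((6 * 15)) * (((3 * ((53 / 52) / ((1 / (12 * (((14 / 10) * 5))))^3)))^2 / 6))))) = 5697907770455398987776000 / 3635139757004899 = 1567452189.28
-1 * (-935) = 935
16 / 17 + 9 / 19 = 457 / 323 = 1.41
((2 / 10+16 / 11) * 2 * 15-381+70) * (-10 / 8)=14375 / 44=326.70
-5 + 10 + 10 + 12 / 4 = 18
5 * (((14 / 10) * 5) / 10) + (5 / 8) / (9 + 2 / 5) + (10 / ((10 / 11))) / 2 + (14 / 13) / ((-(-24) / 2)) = 134267 / 14664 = 9.16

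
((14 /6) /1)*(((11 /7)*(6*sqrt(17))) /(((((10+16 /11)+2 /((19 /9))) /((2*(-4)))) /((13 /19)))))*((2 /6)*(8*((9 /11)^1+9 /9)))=-11440*sqrt(17) /243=-194.11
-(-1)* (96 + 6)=102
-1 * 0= 0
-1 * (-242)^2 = -58564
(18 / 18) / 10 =1 / 10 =0.10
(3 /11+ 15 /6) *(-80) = -2440 /11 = -221.82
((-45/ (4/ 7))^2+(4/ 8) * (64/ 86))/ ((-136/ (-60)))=2736.15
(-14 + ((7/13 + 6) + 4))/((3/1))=-15/13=-1.15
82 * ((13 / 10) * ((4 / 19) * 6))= 12792 / 95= 134.65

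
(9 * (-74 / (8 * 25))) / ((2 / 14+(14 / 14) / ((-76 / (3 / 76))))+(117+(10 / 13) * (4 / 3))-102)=-131272596 / 637361125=-0.21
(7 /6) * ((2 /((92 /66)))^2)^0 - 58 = -341 /6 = -56.83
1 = 1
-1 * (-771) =771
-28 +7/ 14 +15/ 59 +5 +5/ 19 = -49285/ 2242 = -21.98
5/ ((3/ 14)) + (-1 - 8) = 43/ 3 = 14.33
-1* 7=-7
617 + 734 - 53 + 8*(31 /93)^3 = 35054 /27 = 1298.30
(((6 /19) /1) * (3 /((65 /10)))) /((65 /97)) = 3492 /16055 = 0.22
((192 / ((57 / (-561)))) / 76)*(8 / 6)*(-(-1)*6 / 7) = -71808 / 2527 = -28.42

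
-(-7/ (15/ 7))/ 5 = 49/ 75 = 0.65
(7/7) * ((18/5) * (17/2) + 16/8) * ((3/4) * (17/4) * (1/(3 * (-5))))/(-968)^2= -0.00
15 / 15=1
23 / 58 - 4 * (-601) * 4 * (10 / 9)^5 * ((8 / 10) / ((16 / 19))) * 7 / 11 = 9845.29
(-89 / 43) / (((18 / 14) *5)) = -623 / 1935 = -0.32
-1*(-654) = 654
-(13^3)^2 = -4826809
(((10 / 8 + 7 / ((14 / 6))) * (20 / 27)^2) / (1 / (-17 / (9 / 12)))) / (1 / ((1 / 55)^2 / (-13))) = 4624 / 3440151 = 0.00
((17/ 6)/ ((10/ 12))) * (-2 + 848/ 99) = 2210/ 99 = 22.32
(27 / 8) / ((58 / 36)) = 243 / 116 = 2.09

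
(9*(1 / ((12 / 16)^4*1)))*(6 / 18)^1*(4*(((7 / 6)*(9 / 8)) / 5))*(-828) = -41216 / 5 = -8243.20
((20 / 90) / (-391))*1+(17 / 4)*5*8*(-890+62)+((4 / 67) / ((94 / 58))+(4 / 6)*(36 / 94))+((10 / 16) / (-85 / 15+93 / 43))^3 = -140759.71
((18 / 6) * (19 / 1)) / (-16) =-57 / 16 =-3.56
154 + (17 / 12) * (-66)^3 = -407132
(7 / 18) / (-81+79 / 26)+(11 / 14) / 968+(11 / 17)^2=2692392355 / 6495383664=0.41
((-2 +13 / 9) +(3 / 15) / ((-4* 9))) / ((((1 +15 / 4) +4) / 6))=-202 / 525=-0.38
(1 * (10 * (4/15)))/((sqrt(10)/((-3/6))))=-2 * sqrt(10)/15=-0.42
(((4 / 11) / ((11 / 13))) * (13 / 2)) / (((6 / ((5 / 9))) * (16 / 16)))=845 / 3267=0.26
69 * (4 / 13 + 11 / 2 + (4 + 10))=1366.73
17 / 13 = 1.31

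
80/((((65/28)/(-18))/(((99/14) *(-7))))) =399168/13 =30705.23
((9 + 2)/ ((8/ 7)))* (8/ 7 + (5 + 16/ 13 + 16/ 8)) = 9383/ 104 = 90.22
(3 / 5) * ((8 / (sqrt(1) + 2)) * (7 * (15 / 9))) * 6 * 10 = 1120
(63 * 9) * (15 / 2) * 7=59535 / 2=29767.50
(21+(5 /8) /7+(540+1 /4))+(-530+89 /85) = 154159 /4760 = 32.39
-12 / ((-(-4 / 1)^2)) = 3 / 4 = 0.75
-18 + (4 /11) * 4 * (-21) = -534 /11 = -48.55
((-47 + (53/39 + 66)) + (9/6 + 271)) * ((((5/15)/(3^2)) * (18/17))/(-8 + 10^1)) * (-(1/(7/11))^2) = -2764003/194922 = -14.18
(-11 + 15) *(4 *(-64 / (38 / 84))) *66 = -2838528 / 19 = -149396.21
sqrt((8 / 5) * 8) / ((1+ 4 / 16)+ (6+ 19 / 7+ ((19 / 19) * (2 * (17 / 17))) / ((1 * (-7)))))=224 * sqrt(5) / 1355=0.37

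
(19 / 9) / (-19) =-1 / 9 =-0.11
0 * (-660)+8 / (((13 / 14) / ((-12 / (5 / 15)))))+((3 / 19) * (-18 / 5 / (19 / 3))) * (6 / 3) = -7281972 / 23465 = -310.33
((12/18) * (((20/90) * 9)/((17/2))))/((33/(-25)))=-200/1683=-0.12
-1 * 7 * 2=-14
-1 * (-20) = 20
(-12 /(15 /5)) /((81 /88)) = -352 /81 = -4.35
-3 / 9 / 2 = -1 / 6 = -0.17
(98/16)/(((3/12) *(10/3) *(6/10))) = 49/4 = 12.25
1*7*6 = 42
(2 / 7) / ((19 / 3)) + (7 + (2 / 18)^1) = 8566 / 1197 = 7.16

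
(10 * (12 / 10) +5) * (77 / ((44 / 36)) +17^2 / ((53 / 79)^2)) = 33670472 / 2809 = 11986.64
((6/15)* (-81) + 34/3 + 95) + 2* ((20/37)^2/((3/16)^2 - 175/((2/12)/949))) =43031644446579/582033067465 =73.93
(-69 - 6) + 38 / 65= -4837 / 65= -74.42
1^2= 1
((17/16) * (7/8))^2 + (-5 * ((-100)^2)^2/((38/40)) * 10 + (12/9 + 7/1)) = -4915199991410423/933888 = -5263157885.54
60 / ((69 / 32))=640 / 23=27.83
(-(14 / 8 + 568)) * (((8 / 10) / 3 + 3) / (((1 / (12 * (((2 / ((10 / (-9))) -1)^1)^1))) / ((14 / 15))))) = 21887516 / 375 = 58366.71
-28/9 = -3.11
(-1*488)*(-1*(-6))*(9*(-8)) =210816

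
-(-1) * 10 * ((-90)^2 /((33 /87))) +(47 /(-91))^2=19452093299 /91091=213545.72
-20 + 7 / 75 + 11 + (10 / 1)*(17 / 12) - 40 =-1737 / 50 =-34.74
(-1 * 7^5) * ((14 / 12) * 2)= -117649 / 3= -39216.33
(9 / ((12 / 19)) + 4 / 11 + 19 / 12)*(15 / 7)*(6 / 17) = 16035 / 1309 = 12.25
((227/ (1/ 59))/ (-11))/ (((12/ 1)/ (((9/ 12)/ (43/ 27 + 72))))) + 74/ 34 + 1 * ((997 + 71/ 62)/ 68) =2915791557/ 184298224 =15.82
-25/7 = -3.57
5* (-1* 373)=-1865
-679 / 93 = -7.30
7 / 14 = 1 / 2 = 0.50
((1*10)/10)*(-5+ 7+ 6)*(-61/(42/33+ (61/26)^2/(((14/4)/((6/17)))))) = -107955848/404347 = -266.99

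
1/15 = 0.07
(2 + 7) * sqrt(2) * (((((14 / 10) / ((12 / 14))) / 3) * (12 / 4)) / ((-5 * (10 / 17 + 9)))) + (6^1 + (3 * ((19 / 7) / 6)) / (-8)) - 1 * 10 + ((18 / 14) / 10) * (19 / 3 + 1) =-1807 / 560 - 2499 * sqrt(2) / 8150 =-3.66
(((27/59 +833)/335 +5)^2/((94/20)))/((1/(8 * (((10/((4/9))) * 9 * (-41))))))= -792364.37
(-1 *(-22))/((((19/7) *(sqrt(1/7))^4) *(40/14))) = 26411/190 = 139.01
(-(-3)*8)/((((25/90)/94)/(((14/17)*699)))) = 397389888/85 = 4675175.15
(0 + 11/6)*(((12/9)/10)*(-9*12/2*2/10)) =-66/25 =-2.64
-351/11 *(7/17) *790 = -1941030/187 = -10379.84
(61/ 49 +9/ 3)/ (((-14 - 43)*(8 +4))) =-52/ 8379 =-0.01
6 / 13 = 0.46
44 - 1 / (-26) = 1145 / 26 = 44.04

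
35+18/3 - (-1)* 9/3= 44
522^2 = 272484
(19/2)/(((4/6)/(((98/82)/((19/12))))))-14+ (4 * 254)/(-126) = -29207/2583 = -11.31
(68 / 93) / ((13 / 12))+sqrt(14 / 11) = 1.80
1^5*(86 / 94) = 43 / 47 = 0.91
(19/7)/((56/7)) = 19/56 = 0.34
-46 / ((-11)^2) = -46 / 121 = -0.38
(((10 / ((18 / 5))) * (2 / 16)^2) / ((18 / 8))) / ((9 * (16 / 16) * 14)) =25 / 163296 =0.00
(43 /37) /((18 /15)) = 215 /222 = 0.97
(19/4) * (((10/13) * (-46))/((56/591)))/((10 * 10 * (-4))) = 258267/58240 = 4.43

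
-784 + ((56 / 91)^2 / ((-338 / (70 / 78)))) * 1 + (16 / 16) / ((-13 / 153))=-886391755 / 1113879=-795.77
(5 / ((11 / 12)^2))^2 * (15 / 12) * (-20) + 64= -12022976 / 14641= -821.19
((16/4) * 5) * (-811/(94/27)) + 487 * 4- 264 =-139822/47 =-2974.94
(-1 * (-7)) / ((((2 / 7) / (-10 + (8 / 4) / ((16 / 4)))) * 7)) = -133 / 4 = -33.25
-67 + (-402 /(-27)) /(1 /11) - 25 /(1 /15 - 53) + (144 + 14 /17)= 29407585 /121482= 242.07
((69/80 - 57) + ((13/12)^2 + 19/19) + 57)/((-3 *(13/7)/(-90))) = 7651/156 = 49.04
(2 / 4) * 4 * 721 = 1442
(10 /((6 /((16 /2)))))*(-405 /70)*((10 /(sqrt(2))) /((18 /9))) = -1350*sqrt(2) /7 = -272.74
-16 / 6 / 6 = -4 / 9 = -0.44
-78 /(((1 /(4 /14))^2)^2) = -1248 /2401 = -0.52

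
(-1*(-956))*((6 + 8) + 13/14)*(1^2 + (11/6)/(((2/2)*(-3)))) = 49951/9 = 5550.11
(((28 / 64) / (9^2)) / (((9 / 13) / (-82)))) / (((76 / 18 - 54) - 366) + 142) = 533 / 228096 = 0.00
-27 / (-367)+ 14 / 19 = 5651 / 6973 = 0.81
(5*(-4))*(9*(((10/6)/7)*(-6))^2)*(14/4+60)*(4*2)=-9144000/49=-186612.24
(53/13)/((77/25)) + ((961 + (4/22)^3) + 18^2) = 155801538/121121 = 1286.33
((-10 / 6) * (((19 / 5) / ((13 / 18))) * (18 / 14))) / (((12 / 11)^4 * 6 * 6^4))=-0.00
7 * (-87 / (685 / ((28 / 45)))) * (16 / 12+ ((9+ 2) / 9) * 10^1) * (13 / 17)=-9014824 / 1572075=-5.73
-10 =-10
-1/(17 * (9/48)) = -16/51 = -0.31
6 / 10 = 3 / 5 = 0.60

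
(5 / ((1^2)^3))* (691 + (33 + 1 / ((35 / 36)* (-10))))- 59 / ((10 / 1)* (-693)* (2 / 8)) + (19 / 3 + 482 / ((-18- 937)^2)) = 2291660326331 / 632033325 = 3625.85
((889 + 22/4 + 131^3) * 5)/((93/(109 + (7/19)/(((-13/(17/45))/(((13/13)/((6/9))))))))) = 13177596.89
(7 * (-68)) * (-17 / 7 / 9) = 1156 / 9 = 128.44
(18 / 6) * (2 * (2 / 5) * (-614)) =-7368 / 5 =-1473.60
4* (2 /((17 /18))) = 144 /17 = 8.47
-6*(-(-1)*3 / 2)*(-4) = 36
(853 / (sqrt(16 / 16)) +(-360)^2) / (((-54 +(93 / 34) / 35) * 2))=-77619535 / 64167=-1209.65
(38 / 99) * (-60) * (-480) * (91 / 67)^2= 1006969600 / 49379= 20392.67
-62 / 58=-31 / 29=-1.07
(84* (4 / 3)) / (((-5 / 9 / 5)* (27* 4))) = -28 / 3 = -9.33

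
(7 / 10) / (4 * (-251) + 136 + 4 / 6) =-0.00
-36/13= -2.77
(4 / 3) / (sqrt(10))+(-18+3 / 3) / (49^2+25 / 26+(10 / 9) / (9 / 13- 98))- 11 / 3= -1567222063 / 426600753+2 * sqrt(10) / 15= -3.25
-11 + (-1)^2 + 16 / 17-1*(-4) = -86 / 17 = -5.06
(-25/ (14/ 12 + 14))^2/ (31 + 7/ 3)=675/ 8281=0.08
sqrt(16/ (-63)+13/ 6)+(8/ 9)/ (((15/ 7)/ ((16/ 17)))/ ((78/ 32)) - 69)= -364/ 27873+sqrt(3374)/ 42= 1.37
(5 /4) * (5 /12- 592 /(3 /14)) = -55245 /16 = -3452.81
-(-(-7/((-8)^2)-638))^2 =-1667823921/4096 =-407183.57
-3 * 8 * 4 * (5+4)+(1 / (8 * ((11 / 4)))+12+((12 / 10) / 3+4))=-847.55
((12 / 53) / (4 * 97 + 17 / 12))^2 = 20736 / 61339933561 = 0.00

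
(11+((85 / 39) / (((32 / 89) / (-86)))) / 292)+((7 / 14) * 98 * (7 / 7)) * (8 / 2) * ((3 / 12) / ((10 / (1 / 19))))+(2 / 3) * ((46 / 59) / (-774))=3743625768703 / 395233750080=9.47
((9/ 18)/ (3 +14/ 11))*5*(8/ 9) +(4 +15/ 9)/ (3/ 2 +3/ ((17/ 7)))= 33986/ 13113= 2.59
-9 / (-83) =9 / 83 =0.11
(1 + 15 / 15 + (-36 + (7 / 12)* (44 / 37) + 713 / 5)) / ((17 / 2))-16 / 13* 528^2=-42083655532 / 122655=-343105.91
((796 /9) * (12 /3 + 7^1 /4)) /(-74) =-4577 /666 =-6.87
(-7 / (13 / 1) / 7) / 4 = -1 / 52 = -0.02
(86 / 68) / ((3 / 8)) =172 / 51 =3.37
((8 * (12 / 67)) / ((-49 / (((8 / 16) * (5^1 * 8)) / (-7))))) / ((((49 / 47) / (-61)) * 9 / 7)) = -1834880 / 482601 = -3.80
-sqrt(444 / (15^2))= -2 * sqrt(111) / 15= -1.40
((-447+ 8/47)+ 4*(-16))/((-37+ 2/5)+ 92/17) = 2040765/124597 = 16.38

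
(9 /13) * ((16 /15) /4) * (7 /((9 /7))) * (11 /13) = 2156 /2535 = 0.85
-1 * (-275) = 275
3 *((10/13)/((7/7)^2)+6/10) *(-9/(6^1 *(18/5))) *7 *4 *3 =-1869/13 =-143.77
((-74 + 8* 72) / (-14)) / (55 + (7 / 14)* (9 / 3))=-502 / 791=-0.63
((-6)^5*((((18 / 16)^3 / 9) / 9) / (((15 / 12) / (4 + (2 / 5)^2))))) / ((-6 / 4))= 37908 / 125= 303.26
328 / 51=6.43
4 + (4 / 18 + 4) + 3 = 101 / 9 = 11.22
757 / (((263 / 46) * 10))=17411 / 1315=13.24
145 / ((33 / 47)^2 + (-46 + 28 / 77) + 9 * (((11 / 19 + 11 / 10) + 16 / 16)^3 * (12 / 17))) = 102708440766250 / 54541214342467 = 1.88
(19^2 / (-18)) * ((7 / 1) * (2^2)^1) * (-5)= 25270 / 9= 2807.78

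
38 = 38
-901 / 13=-69.31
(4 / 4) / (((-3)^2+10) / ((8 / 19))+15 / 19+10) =152 / 8499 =0.02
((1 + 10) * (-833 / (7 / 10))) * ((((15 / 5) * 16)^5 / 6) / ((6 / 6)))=-555897323520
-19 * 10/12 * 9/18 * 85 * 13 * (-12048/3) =105394900/3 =35131633.33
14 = 14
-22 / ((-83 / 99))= 2178 / 83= 26.24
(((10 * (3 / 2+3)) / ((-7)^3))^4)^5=1159445329576199417209625244140625 / 508021860739623365322188197652216501772434524836001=0.00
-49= -49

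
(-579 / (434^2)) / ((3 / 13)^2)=-32617 / 565068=-0.06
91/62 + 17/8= 891/248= 3.59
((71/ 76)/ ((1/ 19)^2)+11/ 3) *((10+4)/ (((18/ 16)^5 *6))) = 234594304/ 531441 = 441.43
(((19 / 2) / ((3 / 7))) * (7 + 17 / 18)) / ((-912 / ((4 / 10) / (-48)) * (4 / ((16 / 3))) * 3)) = 1001 / 1399680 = 0.00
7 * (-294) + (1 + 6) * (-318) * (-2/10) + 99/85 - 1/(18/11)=-2466737/1530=-1612.25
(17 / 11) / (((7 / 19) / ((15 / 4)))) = 4845 / 308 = 15.73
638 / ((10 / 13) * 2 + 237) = 8294 / 3101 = 2.67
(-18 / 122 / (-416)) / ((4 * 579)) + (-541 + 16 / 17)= -179858287181 / 333034624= -540.06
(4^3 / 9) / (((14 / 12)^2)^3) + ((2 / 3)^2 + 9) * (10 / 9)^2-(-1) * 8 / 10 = 6552470504 / 428830605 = 15.28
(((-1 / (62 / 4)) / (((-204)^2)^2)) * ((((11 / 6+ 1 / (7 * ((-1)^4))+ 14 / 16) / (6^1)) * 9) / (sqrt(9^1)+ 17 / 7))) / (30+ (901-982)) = 479 / 832388599148544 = 0.00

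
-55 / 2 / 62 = -55 / 124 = -0.44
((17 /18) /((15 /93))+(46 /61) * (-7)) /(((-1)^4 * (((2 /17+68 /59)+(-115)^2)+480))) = 3176501 /75473165610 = 0.00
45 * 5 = 225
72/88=9/11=0.82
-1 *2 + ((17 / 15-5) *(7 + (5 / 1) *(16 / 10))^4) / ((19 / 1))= -195788 / 19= -10304.63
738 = 738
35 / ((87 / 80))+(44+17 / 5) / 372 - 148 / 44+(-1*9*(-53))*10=2847407623 / 593340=4798.95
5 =5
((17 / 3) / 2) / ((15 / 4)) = 34 / 45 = 0.76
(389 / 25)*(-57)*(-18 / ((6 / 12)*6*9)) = 14782 / 25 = 591.28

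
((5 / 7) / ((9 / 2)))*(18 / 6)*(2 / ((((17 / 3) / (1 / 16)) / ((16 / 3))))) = 20 / 357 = 0.06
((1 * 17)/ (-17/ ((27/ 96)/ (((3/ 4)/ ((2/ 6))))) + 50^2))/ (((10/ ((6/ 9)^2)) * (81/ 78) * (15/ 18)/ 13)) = 5746/ 1196775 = 0.00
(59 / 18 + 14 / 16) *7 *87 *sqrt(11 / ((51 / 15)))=60697 *sqrt(935) / 408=4548.97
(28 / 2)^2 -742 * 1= -546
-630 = -630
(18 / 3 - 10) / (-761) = 4 / 761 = 0.01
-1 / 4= -0.25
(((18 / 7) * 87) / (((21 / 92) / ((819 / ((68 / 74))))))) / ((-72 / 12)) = -17324658 / 119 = -145585.36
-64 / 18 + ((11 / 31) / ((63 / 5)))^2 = -13558607 / 3814209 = -3.55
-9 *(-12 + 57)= -405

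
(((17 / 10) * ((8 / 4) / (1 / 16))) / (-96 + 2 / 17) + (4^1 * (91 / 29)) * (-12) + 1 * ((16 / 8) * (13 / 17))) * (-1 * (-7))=-2104623262 / 2008975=-1047.61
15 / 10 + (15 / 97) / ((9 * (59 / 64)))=52147 / 34338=1.52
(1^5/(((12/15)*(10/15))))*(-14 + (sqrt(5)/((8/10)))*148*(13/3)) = -105/4 + 12025*sqrt(5)/8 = 3334.84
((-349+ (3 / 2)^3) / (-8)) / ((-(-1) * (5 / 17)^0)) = 2765 / 64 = 43.20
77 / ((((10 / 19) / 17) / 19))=472549 / 10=47254.90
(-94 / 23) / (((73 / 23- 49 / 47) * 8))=-2209 / 9216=-0.24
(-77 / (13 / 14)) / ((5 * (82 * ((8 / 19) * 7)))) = -1463 / 21320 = -0.07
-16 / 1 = -16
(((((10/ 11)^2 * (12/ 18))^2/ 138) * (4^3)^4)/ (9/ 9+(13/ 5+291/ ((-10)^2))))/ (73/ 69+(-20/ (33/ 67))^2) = 33554432000000/ 9765705382587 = 3.44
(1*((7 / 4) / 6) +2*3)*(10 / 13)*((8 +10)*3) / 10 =1359 / 52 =26.13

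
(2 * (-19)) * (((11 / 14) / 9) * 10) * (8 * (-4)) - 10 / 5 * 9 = 65746 / 63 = 1043.59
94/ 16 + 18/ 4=83/ 8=10.38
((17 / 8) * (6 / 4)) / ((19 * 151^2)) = 51 / 6931504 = 0.00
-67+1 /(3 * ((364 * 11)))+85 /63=-2365789 /36036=-65.65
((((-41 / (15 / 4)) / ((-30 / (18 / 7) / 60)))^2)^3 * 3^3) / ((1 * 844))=392151912522618765312 / 387874046875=1011029007.18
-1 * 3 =-3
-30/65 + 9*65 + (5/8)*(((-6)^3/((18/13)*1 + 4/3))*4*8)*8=-12130.93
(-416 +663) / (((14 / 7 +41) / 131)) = 752.49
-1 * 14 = -14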